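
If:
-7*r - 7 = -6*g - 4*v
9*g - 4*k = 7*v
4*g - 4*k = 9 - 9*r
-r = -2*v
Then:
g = 53/20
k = 881/200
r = 89/50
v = 89/100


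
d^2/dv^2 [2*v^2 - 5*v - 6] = 4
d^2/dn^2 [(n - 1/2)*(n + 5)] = 2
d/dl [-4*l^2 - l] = -8*l - 1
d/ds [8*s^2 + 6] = 16*s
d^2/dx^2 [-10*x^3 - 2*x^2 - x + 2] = -60*x - 4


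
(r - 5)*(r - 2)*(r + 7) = r^3 - 39*r + 70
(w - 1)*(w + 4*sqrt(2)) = w^2 - w + 4*sqrt(2)*w - 4*sqrt(2)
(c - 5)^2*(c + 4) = c^3 - 6*c^2 - 15*c + 100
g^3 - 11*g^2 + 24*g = g*(g - 8)*(g - 3)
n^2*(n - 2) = n^3 - 2*n^2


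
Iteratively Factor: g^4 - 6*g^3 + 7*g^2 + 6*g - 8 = (g - 4)*(g^3 - 2*g^2 - g + 2) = (g - 4)*(g - 2)*(g^2 - 1) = (g - 4)*(g - 2)*(g - 1)*(g + 1)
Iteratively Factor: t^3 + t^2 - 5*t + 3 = (t - 1)*(t^2 + 2*t - 3) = (t - 1)*(t + 3)*(t - 1)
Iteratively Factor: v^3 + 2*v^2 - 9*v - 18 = (v + 2)*(v^2 - 9) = (v + 2)*(v + 3)*(v - 3)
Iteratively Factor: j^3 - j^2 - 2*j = (j + 1)*(j^2 - 2*j) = j*(j + 1)*(j - 2)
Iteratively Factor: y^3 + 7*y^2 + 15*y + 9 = (y + 3)*(y^2 + 4*y + 3) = (y + 1)*(y + 3)*(y + 3)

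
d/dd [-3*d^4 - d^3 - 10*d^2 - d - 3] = -12*d^3 - 3*d^2 - 20*d - 1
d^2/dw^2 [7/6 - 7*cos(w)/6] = 7*cos(w)/6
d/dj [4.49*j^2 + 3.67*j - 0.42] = 8.98*j + 3.67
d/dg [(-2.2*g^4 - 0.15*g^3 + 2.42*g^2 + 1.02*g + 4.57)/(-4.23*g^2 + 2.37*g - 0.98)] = (18.612*g^5 - 15.0075*g^4 + 7.913*g^3 + 10.491*g^2 + 33.919*g - 11.8305)/(17.8929*g^4 - 20.0502*g^3 + 13.9077*g^2 - 4.6452*g + 0.9604)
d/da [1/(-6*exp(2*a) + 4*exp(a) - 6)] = (3*exp(a) - 1)*exp(a)/(3*exp(2*a) - 2*exp(a) + 3)^2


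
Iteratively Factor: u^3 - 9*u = (u + 3)*(u^2 - 3*u) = u*(u + 3)*(u - 3)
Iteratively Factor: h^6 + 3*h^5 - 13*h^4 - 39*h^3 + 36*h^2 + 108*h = (h + 2)*(h^5 + h^4 - 15*h^3 - 9*h^2 + 54*h) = (h + 2)*(h + 3)*(h^4 - 2*h^3 - 9*h^2 + 18*h) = (h + 2)*(h + 3)^2*(h^3 - 5*h^2 + 6*h) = (h - 2)*(h + 2)*(h + 3)^2*(h^2 - 3*h) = (h - 3)*(h - 2)*(h + 2)*(h + 3)^2*(h)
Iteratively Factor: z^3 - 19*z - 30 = (z - 5)*(z^2 + 5*z + 6) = (z - 5)*(z + 3)*(z + 2)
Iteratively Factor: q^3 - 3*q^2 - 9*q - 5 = (q + 1)*(q^2 - 4*q - 5) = (q + 1)^2*(q - 5)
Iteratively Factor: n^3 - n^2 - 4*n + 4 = (n + 2)*(n^2 - 3*n + 2) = (n - 2)*(n + 2)*(n - 1)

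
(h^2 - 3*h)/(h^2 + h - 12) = h/(h + 4)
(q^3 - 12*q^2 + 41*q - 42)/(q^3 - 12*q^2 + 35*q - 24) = (q^2 - 9*q + 14)/(q^2 - 9*q + 8)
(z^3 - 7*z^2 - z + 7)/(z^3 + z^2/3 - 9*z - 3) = 3*(z^3 - 7*z^2 - z + 7)/(3*z^3 + z^2 - 27*z - 9)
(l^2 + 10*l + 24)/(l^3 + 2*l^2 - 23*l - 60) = (l + 6)/(l^2 - 2*l - 15)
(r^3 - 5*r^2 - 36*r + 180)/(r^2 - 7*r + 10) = (r^2 - 36)/(r - 2)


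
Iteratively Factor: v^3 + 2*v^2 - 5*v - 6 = (v + 1)*(v^2 + v - 6) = (v - 2)*(v + 1)*(v + 3)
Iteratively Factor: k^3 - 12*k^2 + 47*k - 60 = (k - 5)*(k^2 - 7*k + 12) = (k - 5)*(k - 3)*(k - 4)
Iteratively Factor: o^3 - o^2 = (o)*(o^2 - o) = o*(o - 1)*(o)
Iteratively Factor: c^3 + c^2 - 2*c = (c + 2)*(c^2 - c) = (c - 1)*(c + 2)*(c)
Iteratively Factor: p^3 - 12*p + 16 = (p - 2)*(p^2 + 2*p - 8) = (p - 2)^2*(p + 4)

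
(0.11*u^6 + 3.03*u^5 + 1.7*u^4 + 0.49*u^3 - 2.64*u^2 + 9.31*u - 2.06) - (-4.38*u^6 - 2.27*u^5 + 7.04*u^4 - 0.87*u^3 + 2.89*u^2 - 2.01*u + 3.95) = 4.49*u^6 + 5.3*u^5 - 5.34*u^4 + 1.36*u^3 - 5.53*u^2 + 11.32*u - 6.01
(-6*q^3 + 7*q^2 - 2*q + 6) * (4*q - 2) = -24*q^4 + 40*q^3 - 22*q^2 + 28*q - 12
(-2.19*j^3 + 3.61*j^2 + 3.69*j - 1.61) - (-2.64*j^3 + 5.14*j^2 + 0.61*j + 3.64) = 0.45*j^3 - 1.53*j^2 + 3.08*j - 5.25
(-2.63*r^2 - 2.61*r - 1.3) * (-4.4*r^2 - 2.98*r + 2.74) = 11.572*r^4 + 19.3214*r^3 + 6.2916*r^2 - 3.2774*r - 3.562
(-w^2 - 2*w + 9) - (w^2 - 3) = -2*w^2 - 2*w + 12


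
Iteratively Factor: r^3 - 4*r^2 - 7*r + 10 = (r + 2)*(r^2 - 6*r + 5) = (r - 5)*(r + 2)*(r - 1)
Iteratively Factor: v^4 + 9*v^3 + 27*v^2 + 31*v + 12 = (v + 3)*(v^3 + 6*v^2 + 9*v + 4) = (v + 1)*(v + 3)*(v^2 + 5*v + 4) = (v + 1)^2*(v + 3)*(v + 4)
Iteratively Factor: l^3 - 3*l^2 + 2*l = (l)*(l^2 - 3*l + 2) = l*(l - 1)*(l - 2)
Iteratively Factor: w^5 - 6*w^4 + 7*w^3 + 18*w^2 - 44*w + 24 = (w - 2)*(w^4 - 4*w^3 - w^2 + 16*w - 12) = (w - 3)*(w - 2)*(w^3 - w^2 - 4*w + 4) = (w - 3)*(w - 2)^2*(w^2 + w - 2) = (w - 3)*(w - 2)^2*(w - 1)*(w + 2)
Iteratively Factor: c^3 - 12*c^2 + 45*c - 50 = (c - 5)*(c^2 - 7*c + 10) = (c - 5)^2*(c - 2)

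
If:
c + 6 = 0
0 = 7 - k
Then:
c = -6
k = 7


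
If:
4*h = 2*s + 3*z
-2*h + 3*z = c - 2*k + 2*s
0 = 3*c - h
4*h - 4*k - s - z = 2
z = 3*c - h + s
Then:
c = -1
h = -3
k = -23/10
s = -12/5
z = -12/5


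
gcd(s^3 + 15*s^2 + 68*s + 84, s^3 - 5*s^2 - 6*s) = 1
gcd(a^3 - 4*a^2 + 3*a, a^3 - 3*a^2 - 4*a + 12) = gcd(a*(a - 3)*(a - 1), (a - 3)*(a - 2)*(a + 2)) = a - 3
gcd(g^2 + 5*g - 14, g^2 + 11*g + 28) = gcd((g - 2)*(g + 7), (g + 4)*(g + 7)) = g + 7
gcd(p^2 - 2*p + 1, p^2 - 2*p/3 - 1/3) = p - 1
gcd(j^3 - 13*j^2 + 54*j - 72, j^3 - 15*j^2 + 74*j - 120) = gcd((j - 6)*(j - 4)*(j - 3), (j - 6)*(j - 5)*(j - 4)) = j^2 - 10*j + 24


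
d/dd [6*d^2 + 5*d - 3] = 12*d + 5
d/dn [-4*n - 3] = -4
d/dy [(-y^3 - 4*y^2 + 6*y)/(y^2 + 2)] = (-y^4 - 12*y^2 - 16*y + 12)/(y^4 + 4*y^2 + 4)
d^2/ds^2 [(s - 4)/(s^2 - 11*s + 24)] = 2*(3*(5 - s)*(s^2 - 11*s + 24) + (s - 4)*(2*s - 11)^2)/(s^2 - 11*s + 24)^3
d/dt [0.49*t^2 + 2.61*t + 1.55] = 0.98*t + 2.61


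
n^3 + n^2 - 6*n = n*(n - 2)*(n + 3)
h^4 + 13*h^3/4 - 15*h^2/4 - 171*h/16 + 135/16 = (h - 3/2)*(h - 3/4)*(h + 5/2)*(h + 3)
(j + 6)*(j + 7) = j^2 + 13*j + 42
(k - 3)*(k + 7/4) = k^2 - 5*k/4 - 21/4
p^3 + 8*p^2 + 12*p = p*(p + 2)*(p + 6)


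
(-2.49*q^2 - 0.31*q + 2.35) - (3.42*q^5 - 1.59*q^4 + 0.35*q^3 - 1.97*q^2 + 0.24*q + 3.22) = -3.42*q^5 + 1.59*q^4 - 0.35*q^3 - 0.52*q^2 - 0.55*q - 0.87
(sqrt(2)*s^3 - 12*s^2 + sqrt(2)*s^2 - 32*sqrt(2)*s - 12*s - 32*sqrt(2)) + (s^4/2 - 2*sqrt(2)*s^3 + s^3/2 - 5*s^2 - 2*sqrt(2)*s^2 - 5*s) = s^4/2 - sqrt(2)*s^3 + s^3/2 - 17*s^2 - sqrt(2)*s^2 - 32*sqrt(2)*s - 17*s - 32*sqrt(2)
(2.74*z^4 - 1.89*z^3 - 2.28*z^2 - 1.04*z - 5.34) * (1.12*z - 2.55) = 3.0688*z^5 - 9.1038*z^4 + 2.2659*z^3 + 4.6492*z^2 - 3.3288*z + 13.617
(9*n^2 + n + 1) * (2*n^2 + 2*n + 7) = 18*n^4 + 20*n^3 + 67*n^2 + 9*n + 7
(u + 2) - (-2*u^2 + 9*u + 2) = 2*u^2 - 8*u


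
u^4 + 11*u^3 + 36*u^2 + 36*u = u*(u + 2)*(u + 3)*(u + 6)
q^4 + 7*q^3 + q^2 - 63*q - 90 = (q - 3)*(q + 2)*(q + 3)*(q + 5)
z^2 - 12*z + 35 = (z - 7)*(z - 5)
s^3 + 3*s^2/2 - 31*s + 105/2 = (s - 3)*(s - 5/2)*(s + 7)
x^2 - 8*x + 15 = (x - 5)*(x - 3)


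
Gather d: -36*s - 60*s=-96*s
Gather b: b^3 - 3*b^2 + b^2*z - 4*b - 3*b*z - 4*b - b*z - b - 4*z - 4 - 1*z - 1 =b^3 + b^2*(z - 3) + b*(-4*z - 9) - 5*z - 5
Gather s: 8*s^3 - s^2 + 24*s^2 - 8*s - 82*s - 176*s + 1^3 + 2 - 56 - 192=8*s^3 + 23*s^2 - 266*s - 245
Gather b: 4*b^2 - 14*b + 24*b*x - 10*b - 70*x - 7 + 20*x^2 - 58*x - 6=4*b^2 + b*(24*x - 24) + 20*x^2 - 128*x - 13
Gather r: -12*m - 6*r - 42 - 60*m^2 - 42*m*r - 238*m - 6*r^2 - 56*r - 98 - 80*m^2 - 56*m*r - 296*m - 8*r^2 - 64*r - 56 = -140*m^2 - 546*m - 14*r^2 + r*(-98*m - 126) - 196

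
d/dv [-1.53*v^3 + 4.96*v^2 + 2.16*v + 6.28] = -4.59*v^2 + 9.92*v + 2.16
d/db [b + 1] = 1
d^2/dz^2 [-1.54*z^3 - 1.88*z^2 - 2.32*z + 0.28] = -9.24*z - 3.76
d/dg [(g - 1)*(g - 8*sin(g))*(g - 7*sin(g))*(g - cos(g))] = (1 - g)*(g - 8*sin(g))*(g - cos(g))*(7*cos(g) - 1) + (1 - g)*(g - 7*sin(g))*(g - cos(g))*(8*cos(g) - 1) + (g - 1)*(g - 8*sin(g))*(g - 7*sin(g))*(sin(g) + 1) + (g - 8*sin(g))*(g - 7*sin(g))*(g - cos(g))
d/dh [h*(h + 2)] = 2*h + 2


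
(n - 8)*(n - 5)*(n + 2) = n^3 - 11*n^2 + 14*n + 80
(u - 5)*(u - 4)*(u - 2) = u^3 - 11*u^2 + 38*u - 40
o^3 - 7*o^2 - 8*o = o*(o - 8)*(o + 1)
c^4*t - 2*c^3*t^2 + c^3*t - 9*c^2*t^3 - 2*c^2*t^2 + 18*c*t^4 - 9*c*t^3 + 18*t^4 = (c - 3*t)*(c - 2*t)*(c + 3*t)*(c*t + t)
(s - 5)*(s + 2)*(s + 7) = s^3 + 4*s^2 - 31*s - 70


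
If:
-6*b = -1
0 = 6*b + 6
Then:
No Solution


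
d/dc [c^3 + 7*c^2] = c*(3*c + 14)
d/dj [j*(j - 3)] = 2*j - 3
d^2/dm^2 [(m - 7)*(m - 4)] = 2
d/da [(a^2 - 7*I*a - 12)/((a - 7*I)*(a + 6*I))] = 6*(I*a^2 + 18*a - 51*I)/(a^4 - 2*I*a^3 + 83*a^2 - 84*I*a + 1764)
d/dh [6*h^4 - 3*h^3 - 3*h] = 24*h^3 - 9*h^2 - 3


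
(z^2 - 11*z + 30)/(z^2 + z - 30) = (z - 6)/(z + 6)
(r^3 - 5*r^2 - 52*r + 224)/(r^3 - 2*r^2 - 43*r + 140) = (r - 8)/(r - 5)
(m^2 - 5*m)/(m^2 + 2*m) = (m - 5)/(m + 2)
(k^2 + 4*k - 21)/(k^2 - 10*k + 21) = (k + 7)/(k - 7)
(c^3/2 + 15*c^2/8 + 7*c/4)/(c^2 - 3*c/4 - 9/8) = c*(4*c^2 + 15*c + 14)/(8*c^2 - 6*c - 9)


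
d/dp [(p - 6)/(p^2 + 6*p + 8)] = (p^2 + 6*p - 2*(p - 6)*(p + 3) + 8)/(p^2 + 6*p + 8)^2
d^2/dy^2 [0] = 0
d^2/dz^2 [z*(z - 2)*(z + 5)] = 6*z + 6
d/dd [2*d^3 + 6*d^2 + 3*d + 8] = 6*d^2 + 12*d + 3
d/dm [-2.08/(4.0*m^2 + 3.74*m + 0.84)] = (16.64*m + 7.7792)/(4.0*m^2 + 3.74*m + 0.84)^2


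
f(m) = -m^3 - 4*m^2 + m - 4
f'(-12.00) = -335.00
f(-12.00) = 1136.00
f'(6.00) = -155.00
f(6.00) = -358.00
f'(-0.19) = 2.41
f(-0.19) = -4.33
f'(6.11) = -159.88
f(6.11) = -375.32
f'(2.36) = -34.59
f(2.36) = -37.06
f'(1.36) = -15.43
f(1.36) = -12.55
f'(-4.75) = -28.69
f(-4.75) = 8.17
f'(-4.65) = -26.67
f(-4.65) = 5.40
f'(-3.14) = -3.46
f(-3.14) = -15.62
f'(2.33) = -33.93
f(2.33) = -36.03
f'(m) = -3*m^2 - 8*m + 1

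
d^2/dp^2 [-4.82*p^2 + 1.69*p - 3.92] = -9.64000000000000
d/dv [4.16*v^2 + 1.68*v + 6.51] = 8.32*v + 1.68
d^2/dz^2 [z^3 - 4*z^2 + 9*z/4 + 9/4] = 6*z - 8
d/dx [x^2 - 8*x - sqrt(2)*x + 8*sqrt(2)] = 2*x - 8 - sqrt(2)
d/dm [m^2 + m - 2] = 2*m + 1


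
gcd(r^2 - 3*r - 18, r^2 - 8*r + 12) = r - 6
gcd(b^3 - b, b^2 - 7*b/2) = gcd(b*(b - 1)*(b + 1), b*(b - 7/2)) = b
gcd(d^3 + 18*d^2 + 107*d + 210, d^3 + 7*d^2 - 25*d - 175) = d^2 + 12*d + 35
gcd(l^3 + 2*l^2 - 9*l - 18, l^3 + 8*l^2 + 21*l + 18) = l^2 + 5*l + 6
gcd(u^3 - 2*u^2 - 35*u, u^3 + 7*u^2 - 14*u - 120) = u + 5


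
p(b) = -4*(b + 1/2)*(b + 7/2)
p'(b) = -8*b - 16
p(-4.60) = -18.04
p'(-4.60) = 20.80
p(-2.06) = 8.99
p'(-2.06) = 0.48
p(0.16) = -9.66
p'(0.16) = -17.28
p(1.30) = -34.56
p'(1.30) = -26.40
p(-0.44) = -0.73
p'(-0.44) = -12.48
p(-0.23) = -3.53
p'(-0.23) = -14.16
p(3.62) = -117.34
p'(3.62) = -44.96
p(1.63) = -43.71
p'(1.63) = -29.04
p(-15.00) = -667.00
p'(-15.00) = 104.00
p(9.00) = -475.00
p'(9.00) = -88.00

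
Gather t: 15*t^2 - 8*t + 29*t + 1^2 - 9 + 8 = 15*t^2 + 21*t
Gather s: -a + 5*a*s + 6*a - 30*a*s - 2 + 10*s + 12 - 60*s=5*a + s*(-25*a - 50) + 10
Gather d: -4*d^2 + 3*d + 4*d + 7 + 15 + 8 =-4*d^2 + 7*d + 30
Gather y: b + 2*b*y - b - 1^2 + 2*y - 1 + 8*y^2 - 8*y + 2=8*y^2 + y*(2*b - 6)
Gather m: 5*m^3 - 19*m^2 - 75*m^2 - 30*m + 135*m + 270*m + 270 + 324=5*m^3 - 94*m^2 + 375*m + 594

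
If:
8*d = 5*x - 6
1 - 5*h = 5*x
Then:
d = 5*x/8 - 3/4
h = 1/5 - x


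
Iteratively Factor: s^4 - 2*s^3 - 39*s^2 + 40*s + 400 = (s + 4)*(s^3 - 6*s^2 - 15*s + 100) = (s - 5)*(s + 4)*(s^2 - s - 20) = (s - 5)*(s + 4)^2*(s - 5)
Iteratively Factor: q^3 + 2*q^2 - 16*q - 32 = (q + 2)*(q^2 - 16) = (q - 4)*(q + 2)*(q + 4)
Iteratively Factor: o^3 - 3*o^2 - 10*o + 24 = (o + 3)*(o^2 - 6*o + 8) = (o - 4)*(o + 3)*(o - 2)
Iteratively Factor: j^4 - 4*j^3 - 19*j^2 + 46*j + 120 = (j + 2)*(j^3 - 6*j^2 - 7*j + 60) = (j + 2)*(j + 3)*(j^2 - 9*j + 20) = (j - 5)*(j + 2)*(j + 3)*(j - 4)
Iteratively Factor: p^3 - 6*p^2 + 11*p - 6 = (p - 1)*(p^2 - 5*p + 6) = (p - 3)*(p - 1)*(p - 2)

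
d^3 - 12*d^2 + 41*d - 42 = (d - 7)*(d - 3)*(d - 2)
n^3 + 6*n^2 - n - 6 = (n - 1)*(n + 1)*(n + 6)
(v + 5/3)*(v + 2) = v^2 + 11*v/3 + 10/3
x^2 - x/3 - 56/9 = (x - 8/3)*(x + 7/3)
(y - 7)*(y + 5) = y^2 - 2*y - 35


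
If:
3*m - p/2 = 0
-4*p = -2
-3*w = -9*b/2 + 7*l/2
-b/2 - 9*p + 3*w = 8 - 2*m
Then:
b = 6*w - 74/3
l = 48*w/7 - 222/7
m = 1/12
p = 1/2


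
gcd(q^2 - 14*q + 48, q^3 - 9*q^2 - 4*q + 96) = q - 8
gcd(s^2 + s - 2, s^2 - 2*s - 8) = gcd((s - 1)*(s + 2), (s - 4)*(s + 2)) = s + 2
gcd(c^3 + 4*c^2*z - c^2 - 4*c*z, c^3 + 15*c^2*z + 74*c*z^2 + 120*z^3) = c + 4*z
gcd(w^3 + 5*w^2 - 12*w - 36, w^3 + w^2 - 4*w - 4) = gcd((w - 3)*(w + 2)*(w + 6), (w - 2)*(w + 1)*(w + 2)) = w + 2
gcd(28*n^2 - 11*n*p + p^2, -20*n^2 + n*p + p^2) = -4*n + p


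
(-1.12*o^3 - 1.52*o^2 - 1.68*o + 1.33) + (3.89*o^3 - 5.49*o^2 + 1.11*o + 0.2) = 2.77*o^3 - 7.01*o^2 - 0.57*o + 1.53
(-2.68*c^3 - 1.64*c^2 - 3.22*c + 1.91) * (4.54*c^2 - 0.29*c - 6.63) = -12.1672*c^5 - 6.6684*c^4 + 3.6252*c^3 + 20.4784*c^2 + 20.7947*c - 12.6633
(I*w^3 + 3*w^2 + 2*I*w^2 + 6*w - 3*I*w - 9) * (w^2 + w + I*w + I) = I*w^5 + 2*w^4 + 3*I*w^4 + 6*w^3 + 2*I*w^3 - 2*w^2 + 6*I*w^2 - 6*w - 3*I*w - 9*I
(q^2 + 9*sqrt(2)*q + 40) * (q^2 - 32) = q^4 + 9*sqrt(2)*q^3 + 8*q^2 - 288*sqrt(2)*q - 1280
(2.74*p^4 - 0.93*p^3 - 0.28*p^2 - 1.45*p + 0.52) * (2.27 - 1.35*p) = -3.699*p^5 + 7.4753*p^4 - 1.7331*p^3 + 1.3219*p^2 - 3.9935*p + 1.1804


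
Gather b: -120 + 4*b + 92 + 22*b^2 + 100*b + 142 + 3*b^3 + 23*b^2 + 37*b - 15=3*b^3 + 45*b^2 + 141*b + 99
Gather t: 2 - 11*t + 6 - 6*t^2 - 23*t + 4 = -6*t^2 - 34*t + 12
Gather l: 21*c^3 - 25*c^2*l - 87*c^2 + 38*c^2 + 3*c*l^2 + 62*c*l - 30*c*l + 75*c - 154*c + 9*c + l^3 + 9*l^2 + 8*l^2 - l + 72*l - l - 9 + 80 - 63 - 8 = 21*c^3 - 49*c^2 - 70*c + l^3 + l^2*(3*c + 17) + l*(-25*c^2 + 32*c + 70)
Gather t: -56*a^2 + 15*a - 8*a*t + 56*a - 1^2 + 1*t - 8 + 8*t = -56*a^2 + 71*a + t*(9 - 8*a) - 9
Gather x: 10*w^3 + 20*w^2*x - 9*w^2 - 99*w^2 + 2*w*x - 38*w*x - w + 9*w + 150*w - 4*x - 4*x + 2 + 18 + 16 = 10*w^3 - 108*w^2 + 158*w + x*(20*w^2 - 36*w - 8) + 36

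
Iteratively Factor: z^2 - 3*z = (z - 3)*(z)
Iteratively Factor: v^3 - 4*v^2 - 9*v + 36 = (v + 3)*(v^2 - 7*v + 12) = (v - 3)*(v + 3)*(v - 4)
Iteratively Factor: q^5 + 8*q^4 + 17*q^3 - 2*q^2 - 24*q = (q - 1)*(q^4 + 9*q^3 + 26*q^2 + 24*q) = (q - 1)*(q + 4)*(q^3 + 5*q^2 + 6*q) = (q - 1)*(q + 2)*(q + 4)*(q^2 + 3*q) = (q - 1)*(q + 2)*(q + 3)*(q + 4)*(q)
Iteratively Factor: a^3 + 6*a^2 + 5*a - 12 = (a + 3)*(a^2 + 3*a - 4) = (a + 3)*(a + 4)*(a - 1)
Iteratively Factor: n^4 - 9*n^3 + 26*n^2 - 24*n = (n - 2)*(n^3 - 7*n^2 + 12*n) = n*(n - 2)*(n^2 - 7*n + 12) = n*(n - 3)*(n - 2)*(n - 4)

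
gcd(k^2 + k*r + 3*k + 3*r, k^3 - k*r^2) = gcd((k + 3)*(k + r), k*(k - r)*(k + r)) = k + r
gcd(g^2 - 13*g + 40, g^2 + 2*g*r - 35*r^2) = 1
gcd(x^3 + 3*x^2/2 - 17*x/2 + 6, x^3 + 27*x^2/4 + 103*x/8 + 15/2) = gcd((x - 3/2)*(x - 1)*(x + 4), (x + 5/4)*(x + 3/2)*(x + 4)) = x + 4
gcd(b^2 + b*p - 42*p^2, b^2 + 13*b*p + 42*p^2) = b + 7*p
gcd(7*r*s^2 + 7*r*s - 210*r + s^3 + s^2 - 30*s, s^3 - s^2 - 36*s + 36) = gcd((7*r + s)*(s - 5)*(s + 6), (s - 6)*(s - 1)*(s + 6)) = s + 6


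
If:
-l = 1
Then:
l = -1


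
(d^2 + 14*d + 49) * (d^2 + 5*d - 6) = d^4 + 19*d^3 + 113*d^2 + 161*d - 294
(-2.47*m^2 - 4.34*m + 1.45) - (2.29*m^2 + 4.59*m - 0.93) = -4.76*m^2 - 8.93*m + 2.38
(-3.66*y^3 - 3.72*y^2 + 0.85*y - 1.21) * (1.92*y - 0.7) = -7.0272*y^4 - 4.5804*y^3 + 4.236*y^2 - 2.9182*y + 0.847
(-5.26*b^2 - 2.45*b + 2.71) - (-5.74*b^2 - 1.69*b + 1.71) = 0.48*b^2 - 0.76*b + 1.0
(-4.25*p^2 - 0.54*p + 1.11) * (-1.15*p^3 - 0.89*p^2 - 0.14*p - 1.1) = 4.8875*p^5 + 4.4035*p^4 - 0.2009*p^3 + 3.7627*p^2 + 0.4386*p - 1.221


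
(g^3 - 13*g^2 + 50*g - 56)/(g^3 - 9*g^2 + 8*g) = (g^3 - 13*g^2 + 50*g - 56)/(g*(g^2 - 9*g + 8))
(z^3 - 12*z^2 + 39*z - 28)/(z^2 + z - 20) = (z^2 - 8*z + 7)/(z + 5)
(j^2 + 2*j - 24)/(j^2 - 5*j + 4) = (j + 6)/(j - 1)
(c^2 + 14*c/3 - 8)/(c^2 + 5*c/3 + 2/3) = (3*c^2 + 14*c - 24)/(3*c^2 + 5*c + 2)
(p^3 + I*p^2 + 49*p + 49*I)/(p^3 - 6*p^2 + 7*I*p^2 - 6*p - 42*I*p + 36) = (p^2 + 49)/(p^2 + 6*p*(-1 + I) - 36*I)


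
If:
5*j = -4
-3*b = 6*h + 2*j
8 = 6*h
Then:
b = -32/15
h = 4/3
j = -4/5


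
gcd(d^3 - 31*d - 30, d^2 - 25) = d + 5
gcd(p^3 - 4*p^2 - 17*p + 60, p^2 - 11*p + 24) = p - 3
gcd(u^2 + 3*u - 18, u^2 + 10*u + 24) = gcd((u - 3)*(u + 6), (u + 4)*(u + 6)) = u + 6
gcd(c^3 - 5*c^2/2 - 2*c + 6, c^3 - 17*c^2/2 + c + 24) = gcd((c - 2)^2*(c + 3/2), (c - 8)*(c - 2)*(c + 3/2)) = c^2 - c/2 - 3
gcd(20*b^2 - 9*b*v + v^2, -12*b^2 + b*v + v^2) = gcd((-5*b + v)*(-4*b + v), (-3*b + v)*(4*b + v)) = 1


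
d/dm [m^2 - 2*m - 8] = 2*m - 2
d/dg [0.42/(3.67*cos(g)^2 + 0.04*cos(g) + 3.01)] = (3.0828*cos(g) + 0.0168)*sin(g)/(3.67*cos(g)^2 + 0.04*cos(g) + 3.01)^2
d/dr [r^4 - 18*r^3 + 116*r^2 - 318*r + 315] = 4*r^3 - 54*r^2 + 232*r - 318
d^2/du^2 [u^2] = 2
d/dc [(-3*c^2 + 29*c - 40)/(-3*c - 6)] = (c^2 + 4*c - 98/3)/(c^2 + 4*c + 4)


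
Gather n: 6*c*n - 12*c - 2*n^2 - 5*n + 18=-12*c - 2*n^2 + n*(6*c - 5) + 18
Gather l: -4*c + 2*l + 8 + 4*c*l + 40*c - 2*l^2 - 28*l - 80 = 36*c - 2*l^2 + l*(4*c - 26) - 72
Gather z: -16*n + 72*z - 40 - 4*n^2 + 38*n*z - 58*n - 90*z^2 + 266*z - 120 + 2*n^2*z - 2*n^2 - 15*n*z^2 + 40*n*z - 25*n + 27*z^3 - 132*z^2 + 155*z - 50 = -6*n^2 - 99*n + 27*z^3 + z^2*(-15*n - 222) + z*(2*n^2 + 78*n + 493) - 210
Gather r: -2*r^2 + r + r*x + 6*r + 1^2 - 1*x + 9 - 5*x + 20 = -2*r^2 + r*(x + 7) - 6*x + 30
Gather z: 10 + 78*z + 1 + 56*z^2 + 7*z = 56*z^2 + 85*z + 11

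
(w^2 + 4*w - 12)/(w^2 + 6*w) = (w - 2)/w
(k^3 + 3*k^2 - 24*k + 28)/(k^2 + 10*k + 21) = (k^2 - 4*k + 4)/(k + 3)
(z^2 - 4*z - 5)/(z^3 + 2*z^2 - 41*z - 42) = (z - 5)/(z^2 + z - 42)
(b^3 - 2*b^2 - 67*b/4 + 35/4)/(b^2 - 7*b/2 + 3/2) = (2*b^2 - 3*b - 35)/(2*(b - 3))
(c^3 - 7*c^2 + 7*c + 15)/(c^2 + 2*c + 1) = (c^2 - 8*c + 15)/(c + 1)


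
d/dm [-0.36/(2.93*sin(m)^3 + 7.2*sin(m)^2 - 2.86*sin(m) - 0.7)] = (3.1644*sin(m)^2 + 5.184*sin(m) - 1.0296)*cos(m)/(2.93*sin(m)^3 + 7.2*sin(m)^2 - 2.86*sin(m) - 0.7)^2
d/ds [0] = 0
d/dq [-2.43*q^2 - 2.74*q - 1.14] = -4.86*q - 2.74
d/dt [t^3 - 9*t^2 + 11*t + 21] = 3*t^2 - 18*t + 11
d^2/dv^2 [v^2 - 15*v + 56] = 2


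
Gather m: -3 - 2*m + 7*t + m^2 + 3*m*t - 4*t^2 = m^2 + m*(3*t - 2) - 4*t^2 + 7*t - 3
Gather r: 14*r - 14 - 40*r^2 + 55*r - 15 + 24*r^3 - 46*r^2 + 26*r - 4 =24*r^3 - 86*r^2 + 95*r - 33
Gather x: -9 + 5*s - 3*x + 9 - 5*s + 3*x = 0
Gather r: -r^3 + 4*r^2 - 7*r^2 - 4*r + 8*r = -r^3 - 3*r^2 + 4*r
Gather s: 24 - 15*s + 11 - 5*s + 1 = 36 - 20*s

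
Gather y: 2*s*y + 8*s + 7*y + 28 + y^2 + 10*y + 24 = 8*s + y^2 + y*(2*s + 17) + 52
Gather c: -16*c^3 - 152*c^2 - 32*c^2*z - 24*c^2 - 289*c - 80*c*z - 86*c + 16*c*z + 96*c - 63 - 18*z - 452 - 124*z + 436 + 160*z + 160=-16*c^3 + c^2*(-32*z - 176) + c*(-64*z - 279) + 18*z + 81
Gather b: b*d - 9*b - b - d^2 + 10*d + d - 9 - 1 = b*(d - 10) - d^2 + 11*d - 10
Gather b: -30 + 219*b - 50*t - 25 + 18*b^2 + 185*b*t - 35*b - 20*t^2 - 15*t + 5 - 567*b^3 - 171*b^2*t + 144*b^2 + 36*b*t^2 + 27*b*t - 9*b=-567*b^3 + b^2*(162 - 171*t) + b*(36*t^2 + 212*t + 175) - 20*t^2 - 65*t - 50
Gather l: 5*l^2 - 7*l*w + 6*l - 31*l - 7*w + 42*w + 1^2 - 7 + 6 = 5*l^2 + l*(-7*w - 25) + 35*w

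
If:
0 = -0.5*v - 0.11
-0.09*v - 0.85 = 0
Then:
No Solution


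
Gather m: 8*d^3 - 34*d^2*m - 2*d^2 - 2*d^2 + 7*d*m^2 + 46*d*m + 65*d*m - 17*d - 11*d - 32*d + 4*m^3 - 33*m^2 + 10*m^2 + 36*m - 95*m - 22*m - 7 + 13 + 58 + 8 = 8*d^3 - 4*d^2 - 60*d + 4*m^3 + m^2*(7*d - 23) + m*(-34*d^2 + 111*d - 81) + 72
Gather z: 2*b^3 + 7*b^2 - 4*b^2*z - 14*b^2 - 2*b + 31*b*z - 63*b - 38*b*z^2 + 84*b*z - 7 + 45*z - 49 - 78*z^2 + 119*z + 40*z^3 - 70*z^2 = 2*b^3 - 7*b^2 - 65*b + 40*z^3 + z^2*(-38*b - 148) + z*(-4*b^2 + 115*b + 164) - 56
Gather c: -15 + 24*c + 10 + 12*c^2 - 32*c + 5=12*c^2 - 8*c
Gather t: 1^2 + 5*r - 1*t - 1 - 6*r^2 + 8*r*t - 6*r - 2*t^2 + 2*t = -6*r^2 - r - 2*t^2 + t*(8*r + 1)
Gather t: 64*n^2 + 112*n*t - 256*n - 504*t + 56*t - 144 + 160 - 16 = 64*n^2 - 256*n + t*(112*n - 448)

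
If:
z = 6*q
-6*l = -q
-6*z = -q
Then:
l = 0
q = 0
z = 0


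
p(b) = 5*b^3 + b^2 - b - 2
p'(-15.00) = 3344.00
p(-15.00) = -16637.00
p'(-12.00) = 2135.00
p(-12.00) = -8486.00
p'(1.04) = 17.30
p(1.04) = 3.67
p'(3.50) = 189.75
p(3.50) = 221.12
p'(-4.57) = 303.13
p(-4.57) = -453.77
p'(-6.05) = 535.94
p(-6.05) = -1066.57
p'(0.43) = 2.63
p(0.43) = -1.85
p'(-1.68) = 37.98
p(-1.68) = -21.21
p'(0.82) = 10.73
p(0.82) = 0.61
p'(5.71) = 499.48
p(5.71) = 955.74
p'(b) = 15*b^2 + 2*b - 1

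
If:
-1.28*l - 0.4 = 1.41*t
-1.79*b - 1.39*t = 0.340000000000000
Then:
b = -0.776536312849162*t - 0.189944134078212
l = -1.1015625*t - 0.3125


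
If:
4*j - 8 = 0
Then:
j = 2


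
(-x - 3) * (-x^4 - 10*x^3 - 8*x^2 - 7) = x^5 + 13*x^4 + 38*x^3 + 24*x^2 + 7*x + 21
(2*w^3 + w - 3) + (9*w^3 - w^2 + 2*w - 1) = 11*w^3 - w^2 + 3*w - 4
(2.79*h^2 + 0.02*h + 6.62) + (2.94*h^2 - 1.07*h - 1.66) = 5.73*h^2 - 1.05*h + 4.96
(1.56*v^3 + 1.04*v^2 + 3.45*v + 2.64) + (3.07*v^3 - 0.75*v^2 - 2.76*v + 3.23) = 4.63*v^3 + 0.29*v^2 + 0.69*v + 5.87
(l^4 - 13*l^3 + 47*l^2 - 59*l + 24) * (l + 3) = l^5 - 10*l^4 + 8*l^3 + 82*l^2 - 153*l + 72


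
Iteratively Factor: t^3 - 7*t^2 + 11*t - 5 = (t - 1)*(t^2 - 6*t + 5) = (t - 1)^2*(t - 5)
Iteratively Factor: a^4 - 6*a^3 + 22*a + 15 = (a + 1)*(a^3 - 7*a^2 + 7*a + 15) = (a - 5)*(a + 1)*(a^2 - 2*a - 3) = (a - 5)*(a + 1)^2*(a - 3)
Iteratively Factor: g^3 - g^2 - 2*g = (g - 2)*(g^2 + g) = (g - 2)*(g + 1)*(g)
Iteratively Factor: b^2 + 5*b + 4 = (b + 4)*(b + 1)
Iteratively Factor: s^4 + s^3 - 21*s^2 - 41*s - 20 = (s + 1)*(s^3 - 21*s - 20) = (s + 1)*(s + 4)*(s^2 - 4*s - 5) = (s - 5)*(s + 1)*(s + 4)*(s + 1)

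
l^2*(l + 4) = l^3 + 4*l^2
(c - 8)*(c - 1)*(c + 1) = c^3 - 8*c^2 - c + 8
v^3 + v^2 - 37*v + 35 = (v - 5)*(v - 1)*(v + 7)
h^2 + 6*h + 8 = (h + 2)*(h + 4)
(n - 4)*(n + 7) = n^2 + 3*n - 28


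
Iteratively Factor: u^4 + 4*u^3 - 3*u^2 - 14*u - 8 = (u - 2)*(u^3 + 6*u^2 + 9*u + 4) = (u - 2)*(u + 1)*(u^2 + 5*u + 4) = (u - 2)*(u + 1)*(u + 4)*(u + 1)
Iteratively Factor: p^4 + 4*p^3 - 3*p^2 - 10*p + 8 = (p + 4)*(p^3 - 3*p + 2) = (p + 2)*(p + 4)*(p^2 - 2*p + 1) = (p - 1)*(p + 2)*(p + 4)*(p - 1)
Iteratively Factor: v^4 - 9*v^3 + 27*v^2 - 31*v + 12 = (v - 4)*(v^3 - 5*v^2 + 7*v - 3) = (v - 4)*(v - 1)*(v^2 - 4*v + 3) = (v - 4)*(v - 3)*(v - 1)*(v - 1)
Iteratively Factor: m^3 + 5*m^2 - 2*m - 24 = (m + 3)*(m^2 + 2*m - 8) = (m - 2)*(m + 3)*(m + 4)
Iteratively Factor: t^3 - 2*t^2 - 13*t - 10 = (t - 5)*(t^2 + 3*t + 2) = (t - 5)*(t + 2)*(t + 1)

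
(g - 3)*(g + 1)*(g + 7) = g^3 + 5*g^2 - 17*g - 21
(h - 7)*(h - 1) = h^2 - 8*h + 7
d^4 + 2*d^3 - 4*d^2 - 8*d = d*(d - 2)*(d + 2)^2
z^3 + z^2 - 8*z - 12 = (z - 3)*(z + 2)^2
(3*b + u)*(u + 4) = 3*b*u + 12*b + u^2 + 4*u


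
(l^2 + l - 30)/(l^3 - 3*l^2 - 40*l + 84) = (l - 5)/(l^2 - 9*l + 14)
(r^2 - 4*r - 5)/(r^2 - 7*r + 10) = (r + 1)/(r - 2)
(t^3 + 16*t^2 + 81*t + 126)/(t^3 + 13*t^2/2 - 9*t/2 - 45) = 2*(t + 7)/(2*t - 5)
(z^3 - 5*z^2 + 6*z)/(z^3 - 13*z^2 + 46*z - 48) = z/(z - 8)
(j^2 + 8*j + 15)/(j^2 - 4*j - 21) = (j + 5)/(j - 7)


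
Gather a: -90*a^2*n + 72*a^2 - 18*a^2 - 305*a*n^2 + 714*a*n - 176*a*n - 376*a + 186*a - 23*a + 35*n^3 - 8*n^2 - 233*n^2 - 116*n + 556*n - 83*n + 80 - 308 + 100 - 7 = a^2*(54 - 90*n) + a*(-305*n^2 + 538*n - 213) + 35*n^3 - 241*n^2 + 357*n - 135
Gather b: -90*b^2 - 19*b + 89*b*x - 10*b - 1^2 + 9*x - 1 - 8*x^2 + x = -90*b^2 + b*(89*x - 29) - 8*x^2 + 10*x - 2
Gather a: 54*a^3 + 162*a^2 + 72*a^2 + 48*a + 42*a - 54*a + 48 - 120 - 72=54*a^3 + 234*a^2 + 36*a - 144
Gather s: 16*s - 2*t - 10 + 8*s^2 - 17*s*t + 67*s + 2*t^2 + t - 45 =8*s^2 + s*(83 - 17*t) + 2*t^2 - t - 55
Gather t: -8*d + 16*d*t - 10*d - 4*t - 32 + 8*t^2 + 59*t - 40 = -18*d + 8*t^2 + t*(16*d + 55) - 72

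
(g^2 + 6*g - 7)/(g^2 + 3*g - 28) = (g - 1)/(g - 4)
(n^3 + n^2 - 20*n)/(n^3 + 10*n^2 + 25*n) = (n - 4)/(n + 5)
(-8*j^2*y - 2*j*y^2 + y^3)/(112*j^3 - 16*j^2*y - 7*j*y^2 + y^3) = y*(2*j + y)/(-28*j^2 - 3*j*y + y^2)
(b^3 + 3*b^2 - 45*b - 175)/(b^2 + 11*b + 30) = (b^2 - 2*b - 35)/(b + 6)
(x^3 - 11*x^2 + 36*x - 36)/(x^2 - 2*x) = x - 9 + 18/x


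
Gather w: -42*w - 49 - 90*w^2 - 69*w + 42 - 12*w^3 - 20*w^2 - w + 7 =-12*w^3 - 110*w^2 - 112*w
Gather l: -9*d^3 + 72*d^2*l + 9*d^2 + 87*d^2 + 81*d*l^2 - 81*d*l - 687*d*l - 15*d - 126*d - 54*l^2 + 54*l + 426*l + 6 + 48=-9*d^3 + 96*d^2 - 141*d + l^2*(81*d - 54) + l*(72*d^2 - 768*d + 480) + 54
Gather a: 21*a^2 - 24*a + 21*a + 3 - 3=21*a^2 - 3*a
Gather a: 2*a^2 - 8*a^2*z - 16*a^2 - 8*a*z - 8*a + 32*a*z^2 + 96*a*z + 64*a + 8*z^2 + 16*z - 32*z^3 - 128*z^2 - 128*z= a^2*(-8*z - 14) + a*(32*z^2 + 88*z + 56) - 32*z^3 - 120*z^2 - 112*z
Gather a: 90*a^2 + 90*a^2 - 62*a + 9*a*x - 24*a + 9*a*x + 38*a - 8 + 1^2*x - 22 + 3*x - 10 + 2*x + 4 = 180*a^2 + a*(18*x - 48) + 6*x - 36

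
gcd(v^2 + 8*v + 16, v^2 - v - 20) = v + 4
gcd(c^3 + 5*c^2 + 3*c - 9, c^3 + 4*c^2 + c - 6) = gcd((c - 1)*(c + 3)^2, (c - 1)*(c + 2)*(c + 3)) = c^2 + 2*c - 3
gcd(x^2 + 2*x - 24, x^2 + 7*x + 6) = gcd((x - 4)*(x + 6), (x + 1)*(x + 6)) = x + 6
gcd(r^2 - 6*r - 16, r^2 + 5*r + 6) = r + 2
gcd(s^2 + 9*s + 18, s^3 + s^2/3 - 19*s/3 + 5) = s + 3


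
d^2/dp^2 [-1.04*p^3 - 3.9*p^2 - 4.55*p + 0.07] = -6.24*p - 7.8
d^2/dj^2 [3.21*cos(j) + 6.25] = -3.21*cos(j)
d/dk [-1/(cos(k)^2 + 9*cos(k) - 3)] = -(2*cos(k) + 9)*sin(k)/(cos(k)^2 + 9*cos(k) - 3)^2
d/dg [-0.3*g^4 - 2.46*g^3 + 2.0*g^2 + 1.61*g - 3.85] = -1.2*g^3 - 7.38*g^2 + 4.0*g + 1.61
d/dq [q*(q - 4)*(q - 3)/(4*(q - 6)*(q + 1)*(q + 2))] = (q^4 - 14*q^3 + 28*q^2 + 42*q - 36)/(q^6 - 6*q^5 - 23*q^4 + 72*q^3 + 328*q^2 + 384*q + 144)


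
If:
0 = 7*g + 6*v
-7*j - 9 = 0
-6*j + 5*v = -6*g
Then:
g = -324/7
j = -9/7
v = 54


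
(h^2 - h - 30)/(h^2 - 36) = (h + 5)/(h + 6)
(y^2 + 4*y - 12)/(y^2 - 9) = (y^2 + 4*y - 12)/(y^2 - 9)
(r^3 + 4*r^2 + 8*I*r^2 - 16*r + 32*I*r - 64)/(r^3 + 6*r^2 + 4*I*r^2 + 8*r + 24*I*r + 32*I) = (r + 4*I)/(r + 2)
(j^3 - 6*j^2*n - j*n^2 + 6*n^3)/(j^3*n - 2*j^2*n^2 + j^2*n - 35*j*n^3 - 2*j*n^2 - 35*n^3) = (-j^3 + 6*j^2*n + j*n^2 - 6*n^3)/(n*(-j^3 + 2*j^2*n - j^2 + 35*j*n^2 + 2*j*n + 35*n^2))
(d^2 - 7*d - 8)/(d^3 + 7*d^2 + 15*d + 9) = (d - 8)/(d^2 + 6*d + 9)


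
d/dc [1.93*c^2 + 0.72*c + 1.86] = 3.86*c + 0.72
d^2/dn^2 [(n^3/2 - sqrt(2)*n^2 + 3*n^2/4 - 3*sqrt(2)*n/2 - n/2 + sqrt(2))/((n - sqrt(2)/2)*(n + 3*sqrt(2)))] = (-27*sqrt(2)*n^3 + 98*n^3 - 138*sqrt(2)*n^2 + 54*n^2 - 108*sqrt(2)*n + 192*n - 126 + 22*sqrt(2))/(4*n^6 + 30*sqrt(2)*n^5 + 114*n^4 - 55*sqrt(2)*n^3 - 342*n^2 + 270*sqrt(2)*n - 108)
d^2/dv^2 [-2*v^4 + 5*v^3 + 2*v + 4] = 6*v*(5 - 4*v)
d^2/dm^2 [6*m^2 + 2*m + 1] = 12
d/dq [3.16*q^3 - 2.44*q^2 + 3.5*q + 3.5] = 9.48*q^2 - 4.88*q + 3.5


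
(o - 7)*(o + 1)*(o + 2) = o^3 - 4*o^2 - 19*o - 14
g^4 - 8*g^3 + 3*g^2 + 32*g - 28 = (g - 7)*(g - 2)*(g - 1)*(g + 2)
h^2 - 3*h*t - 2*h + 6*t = (h - 2)*(h - 3*t)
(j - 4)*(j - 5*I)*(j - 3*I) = j^3 - 4*j^2 - 8*I*j^2 - 15*j + 32*I*j + 60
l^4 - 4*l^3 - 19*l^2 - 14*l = l*(l - 7)*(l + 1)*(l + 2)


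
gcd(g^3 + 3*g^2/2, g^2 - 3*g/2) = g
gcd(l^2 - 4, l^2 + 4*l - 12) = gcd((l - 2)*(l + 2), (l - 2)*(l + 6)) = l - 2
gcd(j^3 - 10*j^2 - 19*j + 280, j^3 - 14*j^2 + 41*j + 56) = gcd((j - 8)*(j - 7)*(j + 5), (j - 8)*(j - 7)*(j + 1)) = j^2 - 15*j + 56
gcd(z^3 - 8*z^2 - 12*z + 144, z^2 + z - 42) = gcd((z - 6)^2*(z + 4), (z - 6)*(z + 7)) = z - 6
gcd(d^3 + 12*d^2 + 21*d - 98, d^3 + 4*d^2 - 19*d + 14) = d^2 + 5*d - 14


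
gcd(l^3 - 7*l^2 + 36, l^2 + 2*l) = l + 2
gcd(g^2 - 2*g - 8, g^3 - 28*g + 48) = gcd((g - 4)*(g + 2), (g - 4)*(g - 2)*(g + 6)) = g - 4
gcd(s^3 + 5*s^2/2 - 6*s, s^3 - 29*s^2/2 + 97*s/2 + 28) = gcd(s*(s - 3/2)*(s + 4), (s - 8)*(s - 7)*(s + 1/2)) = 1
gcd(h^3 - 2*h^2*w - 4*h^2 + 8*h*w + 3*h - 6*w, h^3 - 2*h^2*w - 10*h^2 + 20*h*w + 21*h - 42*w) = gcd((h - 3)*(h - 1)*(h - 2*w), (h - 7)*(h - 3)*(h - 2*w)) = -h^2 + 2*h*w + 3*h - 6*w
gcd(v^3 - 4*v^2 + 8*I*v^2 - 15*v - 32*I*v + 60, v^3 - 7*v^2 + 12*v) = v - 4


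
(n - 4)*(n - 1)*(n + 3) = n^3 - 2*n^2 - 11*n + 12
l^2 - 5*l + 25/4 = (l - 5/2)^2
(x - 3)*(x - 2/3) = x^2 - 11*x/3 + 2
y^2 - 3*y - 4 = (y - 4)*(y + 1)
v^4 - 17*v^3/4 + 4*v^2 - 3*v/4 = v*(v - 3)*(v - 1)*(v - 1/4)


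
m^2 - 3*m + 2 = (m - 2)*(m - 1)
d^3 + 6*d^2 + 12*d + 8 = (d + 2)^3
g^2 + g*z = g*(g + z)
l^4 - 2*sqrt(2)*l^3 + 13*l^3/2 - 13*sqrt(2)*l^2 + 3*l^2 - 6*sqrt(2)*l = l*(l + 1/2)*(l + 6)*(l - 2*sqrt(2))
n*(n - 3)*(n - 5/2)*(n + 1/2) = n^4 - 5*n^3 + 19*n^2/4 + 15*n/4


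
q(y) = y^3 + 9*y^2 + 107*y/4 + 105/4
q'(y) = 3*y^2 + 18*y + 107/4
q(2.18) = 137.70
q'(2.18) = 80.25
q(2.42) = 157.87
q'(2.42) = 87.88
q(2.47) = 162.30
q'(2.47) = 89.51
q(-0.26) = 19.89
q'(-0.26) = 22.27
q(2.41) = 156.99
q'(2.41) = 87.55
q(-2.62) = -0.04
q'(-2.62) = 0.18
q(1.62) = 97.46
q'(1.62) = 63.78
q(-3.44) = 0.02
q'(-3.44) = 0.33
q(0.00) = 26.25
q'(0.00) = 26.75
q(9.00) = 1725.00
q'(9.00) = 431.75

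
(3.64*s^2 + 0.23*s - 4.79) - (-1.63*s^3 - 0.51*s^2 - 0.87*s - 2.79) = 1.63*s^3 + 4.15*s^2 + 1.1*s - 2.0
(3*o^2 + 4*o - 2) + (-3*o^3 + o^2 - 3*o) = -3*o^3 + 4*o^2 + o - 2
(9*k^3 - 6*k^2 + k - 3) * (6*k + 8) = 54*k^4 + 36*k^3 - 42*k^2 - 10*k - 24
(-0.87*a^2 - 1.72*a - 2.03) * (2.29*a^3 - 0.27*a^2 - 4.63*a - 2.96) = -1.9923*a^5 - 3.7039*a^4 - 0.156199999999999*a^3 + 11.0869*a^2 + 14.4901*a + 6.0088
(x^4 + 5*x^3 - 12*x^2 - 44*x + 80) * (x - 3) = x^5 + 2*x^4 - 27*x^3 - 8*x^2 + 212*x - 240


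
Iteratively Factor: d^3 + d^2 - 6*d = (d)*(d^2 + d - 6) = d*(d - 2)*(d + 3)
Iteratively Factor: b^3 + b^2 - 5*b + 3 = (b - 1)*(b^2 + 2*b - 3) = (b - 1)^2*(b + 3)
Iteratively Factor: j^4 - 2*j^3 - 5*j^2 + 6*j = (j + 2)*(j^3 - 4*j^2 + 3*j) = (j - 3)*(j + 2)*(j^2 - j) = j*(j - 3)*(j + 2)*(j - 1)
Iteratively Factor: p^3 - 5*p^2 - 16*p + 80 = (p - 5)*(p^2 - 16) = (p - 5)*(p - 4)*(p + 4)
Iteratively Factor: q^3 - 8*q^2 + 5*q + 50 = (q + 2)*(q^2 - 10*q + 25) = (q - 5)*(q + 2)*(q - 5)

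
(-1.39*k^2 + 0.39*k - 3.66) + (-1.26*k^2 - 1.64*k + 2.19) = -2.65*k^2 - 1.25*k - 1.47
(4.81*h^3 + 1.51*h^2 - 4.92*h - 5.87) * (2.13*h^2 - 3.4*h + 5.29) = 10.2453*h^5 - 13.1377*h^4 + 9.8313*h^3 + 12.2128*h^2 - 6.0688*h - 31.0523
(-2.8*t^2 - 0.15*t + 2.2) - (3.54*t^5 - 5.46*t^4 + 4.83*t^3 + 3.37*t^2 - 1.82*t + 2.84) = -3.54*t^5 + 5.46*t^4 - 4.83*t^3 - 6.17*t^2 + 1.67*t - 0.64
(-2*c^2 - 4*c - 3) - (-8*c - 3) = -2*c^2 + 4*c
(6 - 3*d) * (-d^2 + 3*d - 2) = 3*d^3 - 15*d^2 + 24*d - 12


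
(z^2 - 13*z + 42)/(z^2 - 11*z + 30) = (z - 7)/(z - 5)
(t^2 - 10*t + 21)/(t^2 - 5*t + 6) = (t - 7)/(t - 2)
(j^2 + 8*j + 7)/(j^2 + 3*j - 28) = (j + 1)/(j - 4)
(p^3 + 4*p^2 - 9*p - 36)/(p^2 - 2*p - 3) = (p^2 + 7*p + 12)/(p + 1)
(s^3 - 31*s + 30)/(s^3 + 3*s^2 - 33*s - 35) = (s^2 + 5*s - 6)/(s^2 + 8*s + 7)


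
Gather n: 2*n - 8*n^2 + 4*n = -8*n^2 + 6*n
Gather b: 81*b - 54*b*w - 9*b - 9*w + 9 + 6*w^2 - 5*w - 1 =b*(72 - 54*w) + 6*w^2 - 14*w + 8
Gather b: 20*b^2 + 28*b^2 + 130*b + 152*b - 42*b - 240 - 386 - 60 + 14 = 48*b^2 + 240*b - 672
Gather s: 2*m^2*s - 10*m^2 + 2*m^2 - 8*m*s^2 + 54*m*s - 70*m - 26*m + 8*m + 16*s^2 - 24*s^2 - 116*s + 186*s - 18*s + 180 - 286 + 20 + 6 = -8*m^2 - 88*m + s^2*(-8*m - 8) + s*(2*m^2 + 54*m + 52) - 80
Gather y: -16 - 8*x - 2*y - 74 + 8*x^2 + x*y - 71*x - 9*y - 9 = 8*x^2 - 79*x + y*(x - 11) - 99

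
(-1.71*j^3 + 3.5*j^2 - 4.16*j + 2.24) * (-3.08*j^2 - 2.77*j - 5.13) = 5.2668*j^5 - 6.0433*j^4 + 11.8901*j^3 - 13.331*j^2 + 15.136*j - 11.4912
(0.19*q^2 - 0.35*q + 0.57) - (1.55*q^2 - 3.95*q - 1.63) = -1.36*q^2 + 3.6*q + 2.2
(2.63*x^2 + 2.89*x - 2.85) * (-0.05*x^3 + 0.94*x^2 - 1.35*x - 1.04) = -0.1315*x^5 + 2.3277*x^4 - 0.6914*x^3 - 9.3157*x^2 + 0.8419*x + 2.964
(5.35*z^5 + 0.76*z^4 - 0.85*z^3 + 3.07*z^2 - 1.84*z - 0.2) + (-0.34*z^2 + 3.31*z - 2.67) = 5.35*z^5 + 0.76*z^4 - 0.85*z^3 + 2.73*z^2 + 1.47*z - 2.87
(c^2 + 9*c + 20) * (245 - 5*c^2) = -5*c^4 - 45*c^3 + 145*c^2 + 2205*c + 4900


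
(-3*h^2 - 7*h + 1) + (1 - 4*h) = -3*h^2 - 11*h + 2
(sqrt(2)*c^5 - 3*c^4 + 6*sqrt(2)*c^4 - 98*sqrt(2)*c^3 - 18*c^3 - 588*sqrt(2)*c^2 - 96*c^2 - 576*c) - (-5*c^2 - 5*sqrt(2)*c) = sqrt(2)*c^5 - 3*c^4 + 6*sqrt(2)*c^4 - 98*sqrt(2)*c^3 - 18*c^3 - 588*sqrt(2)*c^2 - 91*c^2 - 576*c + 5*sqrt(2)*c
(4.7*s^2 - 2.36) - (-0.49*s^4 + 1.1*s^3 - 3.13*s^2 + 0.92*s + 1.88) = 0.49*s^4 - 1.1*s^3 + 7.83*s^2 - 0.92*s - 4.24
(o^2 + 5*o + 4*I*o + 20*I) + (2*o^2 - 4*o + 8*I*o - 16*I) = 3*o^2 + o + 12*I*o + 4*I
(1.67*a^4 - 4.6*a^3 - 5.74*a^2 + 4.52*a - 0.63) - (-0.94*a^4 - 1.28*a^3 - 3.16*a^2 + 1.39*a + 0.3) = 2.61*a^4 - 3.32*a^3 - 2.58*a^2 + 3.13*a - 0.93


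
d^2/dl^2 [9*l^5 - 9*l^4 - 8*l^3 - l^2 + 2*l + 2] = 180*l^3 - 108*l^2 - 48*l - 2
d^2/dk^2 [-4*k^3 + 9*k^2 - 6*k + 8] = 18 - 24*k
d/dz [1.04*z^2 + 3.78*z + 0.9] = 2.08*z + 3.78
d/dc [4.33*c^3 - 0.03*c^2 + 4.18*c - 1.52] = 12.99*c^2 - 0.06*c + 4.18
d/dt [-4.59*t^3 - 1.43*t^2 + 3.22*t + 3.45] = -13.77*t^2 - 2.86*t + 3.22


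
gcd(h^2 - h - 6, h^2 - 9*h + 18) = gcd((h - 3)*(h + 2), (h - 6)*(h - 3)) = h - 3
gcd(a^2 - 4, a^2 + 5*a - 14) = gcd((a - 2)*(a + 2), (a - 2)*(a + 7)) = a - 2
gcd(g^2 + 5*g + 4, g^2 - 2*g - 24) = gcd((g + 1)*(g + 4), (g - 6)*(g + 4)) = g + 4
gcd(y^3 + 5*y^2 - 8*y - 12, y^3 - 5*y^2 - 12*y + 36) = y - 2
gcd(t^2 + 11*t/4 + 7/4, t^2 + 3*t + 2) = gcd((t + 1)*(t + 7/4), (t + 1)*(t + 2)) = t + 1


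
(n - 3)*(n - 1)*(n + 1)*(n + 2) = n^4 - n^3 - 7*n^2 + n + 6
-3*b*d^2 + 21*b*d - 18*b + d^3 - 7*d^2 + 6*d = (-3*b + d)*(d - 6)*(d - 1)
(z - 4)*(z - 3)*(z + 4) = z^3 - 3*z^2 - 16*z + 48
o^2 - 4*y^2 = (o - 2*y)*(o + 2*y)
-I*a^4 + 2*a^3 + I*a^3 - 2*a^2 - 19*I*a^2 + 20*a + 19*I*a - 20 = (a - 4*I)*(a + I)*(a + 5*I)*(-I*a + I)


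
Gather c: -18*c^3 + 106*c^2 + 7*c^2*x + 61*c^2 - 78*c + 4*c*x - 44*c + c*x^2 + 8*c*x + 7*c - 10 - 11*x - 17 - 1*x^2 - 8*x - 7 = -18*c^3 + c^2*(7*x + 167) + c*(x^2 + 12*x - 115) - x^2 - 19*x - 34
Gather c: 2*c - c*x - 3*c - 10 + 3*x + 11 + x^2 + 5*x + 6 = c*(-x - 1) + x^2 + 8*x + 7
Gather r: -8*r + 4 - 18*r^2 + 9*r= -18*r^2 + r + 4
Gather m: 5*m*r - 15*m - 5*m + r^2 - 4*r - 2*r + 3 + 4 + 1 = m*(5*r - 20) + r^2 - 6*r + 8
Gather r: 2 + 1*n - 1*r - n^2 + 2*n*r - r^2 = -n^2 + n - r^2 + r*(2*n - 1) + 2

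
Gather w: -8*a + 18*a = 10*a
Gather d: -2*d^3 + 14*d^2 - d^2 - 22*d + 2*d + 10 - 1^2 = -2*d^3 + 13*d^2 - 20*d + 9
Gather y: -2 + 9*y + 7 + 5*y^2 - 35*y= 5*y^2 - 26*y + 5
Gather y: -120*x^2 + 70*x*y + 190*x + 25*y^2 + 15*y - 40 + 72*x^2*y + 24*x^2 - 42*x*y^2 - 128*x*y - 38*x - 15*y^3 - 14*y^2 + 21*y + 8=-96*x^2 + 152*x - 15*y^3 + y^2*(11 - 42*x) + y*(72*x^2 - 58*x + 36) - 32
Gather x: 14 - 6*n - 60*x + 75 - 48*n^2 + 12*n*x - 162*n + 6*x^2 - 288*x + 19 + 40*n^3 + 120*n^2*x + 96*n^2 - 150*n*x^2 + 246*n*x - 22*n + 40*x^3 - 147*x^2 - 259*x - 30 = 40*n^3 + 48*n^2 - 190*n + 40*x^3 + x^2*(-150*n - 141) + x*(120*n^2 + 258*n - 607) + 78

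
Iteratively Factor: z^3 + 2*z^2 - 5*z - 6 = (z + 3)*(z^2 - z - 2) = (z - 2)*(z + 3)*(z + 1)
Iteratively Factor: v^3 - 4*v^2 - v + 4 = (v + 1)*(v^2 - 5*v + 4) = (v - 4)*(v + 1)*(v - 1)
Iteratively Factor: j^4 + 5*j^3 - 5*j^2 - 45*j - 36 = (j + 3)*(j^3 + 2*j^2 - 11*j - 12) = (j + 3)*(j + 4)*(j^2 - 2*j - 3) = (j + 1)*(j + 3)*(j + 4)*(j - 3)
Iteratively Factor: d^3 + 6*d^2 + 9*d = (d)*(d^2 + 6*d + 9) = d*(d + 3)*(d + 3)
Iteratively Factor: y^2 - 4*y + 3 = (y - 3)*(y - 1)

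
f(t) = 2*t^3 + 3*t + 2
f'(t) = 6*t^2 + 3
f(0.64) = 4.44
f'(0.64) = 5.46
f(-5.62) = -369.87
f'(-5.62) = 192.51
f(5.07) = 277.86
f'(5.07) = 157.23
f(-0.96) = -2.65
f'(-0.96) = 8.53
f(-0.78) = -1.29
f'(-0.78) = 6.65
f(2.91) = 60.01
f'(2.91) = 53.81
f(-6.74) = -630.58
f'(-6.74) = 275.57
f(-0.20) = 1.38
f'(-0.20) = 3.24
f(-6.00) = -448.00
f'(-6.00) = 219.00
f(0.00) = 2.00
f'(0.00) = 3.00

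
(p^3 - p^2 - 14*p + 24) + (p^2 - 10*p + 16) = p^3 - 24*p + 40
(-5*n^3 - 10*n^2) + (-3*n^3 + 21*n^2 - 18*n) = -8*n^3 + 11*n^2 - 18*n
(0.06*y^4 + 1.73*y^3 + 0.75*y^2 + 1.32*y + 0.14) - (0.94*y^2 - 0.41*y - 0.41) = 0.06*y^4 + 1.73*y^3 - 0.19*y^2 + 1.73*y + 0.55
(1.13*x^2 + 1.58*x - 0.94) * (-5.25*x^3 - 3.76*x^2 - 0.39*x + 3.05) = -5.9325*x^5 - 12.5438*x^4 - 1.4465*x^3 + 6.3647*x^2 + 5.1856*x - 2.867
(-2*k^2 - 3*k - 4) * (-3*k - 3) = 6*k^3 + 15*k^2 + 21*k + 12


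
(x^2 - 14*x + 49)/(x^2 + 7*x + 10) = (x^2 - 14*x + 49)/(x^2 + 7*x + 10)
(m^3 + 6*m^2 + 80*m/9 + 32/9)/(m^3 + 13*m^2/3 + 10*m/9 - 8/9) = (3*m + 4)/(3*m - 1)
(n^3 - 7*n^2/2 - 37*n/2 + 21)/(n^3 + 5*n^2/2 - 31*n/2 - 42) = (n^2 - 7*n + 6)/(n^2 - n - 12)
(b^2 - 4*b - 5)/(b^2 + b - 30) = (b + 1)/(b + 6)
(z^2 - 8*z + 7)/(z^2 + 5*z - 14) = (z^2 - 8*z + 7)/(z^2 + 5*z - 14)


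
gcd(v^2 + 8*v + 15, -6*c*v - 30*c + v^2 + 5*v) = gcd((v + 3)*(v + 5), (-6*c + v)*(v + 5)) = v + 5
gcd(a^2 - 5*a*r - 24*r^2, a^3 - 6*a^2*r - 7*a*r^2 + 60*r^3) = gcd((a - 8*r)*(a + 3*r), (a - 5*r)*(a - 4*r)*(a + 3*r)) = a + 3*r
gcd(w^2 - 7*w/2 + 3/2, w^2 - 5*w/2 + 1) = w - 1/2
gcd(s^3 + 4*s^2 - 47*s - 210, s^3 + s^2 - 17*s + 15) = s + 5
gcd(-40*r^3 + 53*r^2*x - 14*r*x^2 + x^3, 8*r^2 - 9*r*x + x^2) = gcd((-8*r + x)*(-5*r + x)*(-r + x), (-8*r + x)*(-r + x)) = 8*r^2 - 9*r*x + x^2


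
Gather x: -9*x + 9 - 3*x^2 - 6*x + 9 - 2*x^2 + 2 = -5*x^2 - 15*x + 20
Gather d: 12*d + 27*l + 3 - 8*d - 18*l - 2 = 4*d + 9*l + 1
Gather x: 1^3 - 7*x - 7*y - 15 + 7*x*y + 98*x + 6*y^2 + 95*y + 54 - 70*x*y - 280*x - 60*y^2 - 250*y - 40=x*(-63*y - 189) - 54*y^2 - 162*y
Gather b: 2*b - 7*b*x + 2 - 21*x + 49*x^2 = b*(2 - 7*x) + 49*x^2 - 21*x + 2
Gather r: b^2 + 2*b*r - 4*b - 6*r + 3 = b^2 - 4*b + r*(2*b - 6) + 3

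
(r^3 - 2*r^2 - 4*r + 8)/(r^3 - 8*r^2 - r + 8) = (r^3 - 2*r^2 - 4*r + 8)/(r^3 - 8*r^2 - r + 8)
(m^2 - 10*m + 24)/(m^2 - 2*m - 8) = (m - 6)/(m + 2)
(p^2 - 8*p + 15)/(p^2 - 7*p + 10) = (p - 3)/(p - 2)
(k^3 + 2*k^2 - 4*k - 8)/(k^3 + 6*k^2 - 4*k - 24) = (k + 2)/(k + 6)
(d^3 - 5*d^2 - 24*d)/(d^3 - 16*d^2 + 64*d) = (d + 3)/(d - 8)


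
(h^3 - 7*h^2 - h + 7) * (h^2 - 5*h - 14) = h^5 - 12*h^4 + 20*h^3 + 110*h^2 - 21*h - 98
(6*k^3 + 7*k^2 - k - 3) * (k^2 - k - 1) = 6*k^5 + k^4 - 14*k^3 - 9*k^2 + 4*k + 3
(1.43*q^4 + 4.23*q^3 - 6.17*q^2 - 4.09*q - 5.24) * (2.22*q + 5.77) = 3.1746*q^5 + 17.6417*q^4 + 10.7097*q^3 - 44.6807*q^2 - 35.2321*q - 30.2348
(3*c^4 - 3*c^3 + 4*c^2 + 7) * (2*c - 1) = 6*c^5 - 9*c^4 + 11*c^3 - 4*c^2 + 14*c - 7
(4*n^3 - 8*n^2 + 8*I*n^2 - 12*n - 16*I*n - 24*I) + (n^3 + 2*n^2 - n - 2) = 5*n^3 - 6*n^2 + 8*I*n^2 - 13*n - 16*I*n - 2 - 24*I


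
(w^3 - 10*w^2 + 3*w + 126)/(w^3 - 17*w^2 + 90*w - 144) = (w^2 - 4*w - 21)/(w^2 - 11*w + 24)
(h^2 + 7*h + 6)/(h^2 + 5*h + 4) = (h + 6)/(h + 4)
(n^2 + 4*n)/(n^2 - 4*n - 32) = n/(n - 8)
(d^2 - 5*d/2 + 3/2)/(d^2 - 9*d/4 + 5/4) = 2*(2*d - 3)/(4*d - 5)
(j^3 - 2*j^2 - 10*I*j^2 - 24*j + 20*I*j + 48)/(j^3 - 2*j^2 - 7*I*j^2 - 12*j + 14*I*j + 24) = (j - 6*I)/(j - 3*I)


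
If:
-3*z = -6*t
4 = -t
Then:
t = -4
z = -8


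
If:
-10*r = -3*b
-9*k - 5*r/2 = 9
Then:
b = 10*r/3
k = -5*r/18 - 1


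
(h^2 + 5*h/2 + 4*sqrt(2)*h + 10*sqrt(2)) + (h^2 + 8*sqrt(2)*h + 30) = 2*h^2 + 5*h/2 + 12*sqrt(2)*h + 10*sqrt(2) + 30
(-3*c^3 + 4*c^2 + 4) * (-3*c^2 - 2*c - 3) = 9*c^5 - 6*c^4 + c^3 - 24*c^2 - 8*c - 12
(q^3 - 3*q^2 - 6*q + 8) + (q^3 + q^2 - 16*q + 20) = 2*q^3 - 2*q^2 - 22*q + 28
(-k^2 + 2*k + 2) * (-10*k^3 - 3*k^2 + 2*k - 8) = 10*k^5 - 17*k^4 - 28*k^3 + 6*k^2 - 12*k - 16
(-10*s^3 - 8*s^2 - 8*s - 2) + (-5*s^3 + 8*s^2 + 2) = -15*s^3 - 8*s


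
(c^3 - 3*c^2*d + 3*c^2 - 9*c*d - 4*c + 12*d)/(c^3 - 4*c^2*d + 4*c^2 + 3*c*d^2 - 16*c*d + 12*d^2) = (c - 1)/(c - d)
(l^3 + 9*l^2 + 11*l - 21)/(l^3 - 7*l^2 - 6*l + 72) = (l^2 + 6*l - 7)/(l^2 - 10*l + 24)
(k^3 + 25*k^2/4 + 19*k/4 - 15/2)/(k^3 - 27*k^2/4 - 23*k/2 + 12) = (k + 5)/(k - 8)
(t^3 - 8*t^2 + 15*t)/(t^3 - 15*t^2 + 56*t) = (t^2 - 8*t + 15)/(t^2 - 15*t + 56)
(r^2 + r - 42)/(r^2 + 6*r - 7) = (r - 6)/(r - 1)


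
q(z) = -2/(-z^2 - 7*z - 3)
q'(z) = -2*(2*z + 7)/(-z^2 - 7*z - 3)^2 = 2*(-2*z - 7)/(z^2 + 7*z + 3)^2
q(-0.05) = 0.75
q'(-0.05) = -1.96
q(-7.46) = 0.31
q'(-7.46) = 0.38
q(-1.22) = -0.49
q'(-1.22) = -0.56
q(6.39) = 0.02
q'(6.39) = -0.01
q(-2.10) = -0.27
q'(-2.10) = -0.11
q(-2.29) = -0.26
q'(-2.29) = -0.08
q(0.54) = 0.28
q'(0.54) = -0.32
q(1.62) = 0.12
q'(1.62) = -0.07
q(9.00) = 0.01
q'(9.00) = 0.00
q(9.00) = 0.01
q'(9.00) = 0.00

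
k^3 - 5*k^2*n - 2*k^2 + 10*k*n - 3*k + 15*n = (k - 3)*(k + 1)*(k - 5*n)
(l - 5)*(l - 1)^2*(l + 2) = l^4 - 5*l^3 - 3*l^2 + 17*l - 10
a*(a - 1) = a^2 - a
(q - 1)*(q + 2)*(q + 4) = q^3 + 5*q^2 + 2*q - 8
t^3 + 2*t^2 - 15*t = t*(t - 3)*(t + 5)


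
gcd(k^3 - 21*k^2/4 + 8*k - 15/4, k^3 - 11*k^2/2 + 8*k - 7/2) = k - 1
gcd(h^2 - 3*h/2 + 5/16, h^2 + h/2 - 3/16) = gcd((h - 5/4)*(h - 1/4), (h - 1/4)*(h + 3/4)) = h - 1/4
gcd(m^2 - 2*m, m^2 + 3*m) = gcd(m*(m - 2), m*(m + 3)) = m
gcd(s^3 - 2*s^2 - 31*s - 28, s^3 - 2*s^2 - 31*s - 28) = s^3 - 2*s^2 - 31*s - 28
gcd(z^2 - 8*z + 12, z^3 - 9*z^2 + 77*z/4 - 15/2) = z - 6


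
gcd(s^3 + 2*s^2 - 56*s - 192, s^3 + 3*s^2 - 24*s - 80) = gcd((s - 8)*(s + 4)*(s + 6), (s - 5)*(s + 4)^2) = s + 4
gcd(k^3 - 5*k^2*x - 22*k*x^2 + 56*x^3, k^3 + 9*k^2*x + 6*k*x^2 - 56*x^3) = -k^2 - 2*k*x + 8*x^2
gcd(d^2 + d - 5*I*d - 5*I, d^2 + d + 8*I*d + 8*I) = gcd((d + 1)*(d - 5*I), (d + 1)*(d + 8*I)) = d + 1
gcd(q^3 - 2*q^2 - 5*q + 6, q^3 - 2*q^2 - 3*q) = q - 3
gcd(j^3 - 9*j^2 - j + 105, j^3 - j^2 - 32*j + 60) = j - 5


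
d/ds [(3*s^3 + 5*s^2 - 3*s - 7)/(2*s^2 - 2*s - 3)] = (6*s^4 - 12*s^3 - 31*s^2 - 2*s - 5)/(4*s^4 - 8*s^3 - 8*s^2 + 12*s + 9)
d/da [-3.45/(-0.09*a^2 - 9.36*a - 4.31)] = (-0.621*a - 32.292)/(0.09*a^2 + 9.36*a + 4.31)^2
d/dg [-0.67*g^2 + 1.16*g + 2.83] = 1.16 - 1.34*g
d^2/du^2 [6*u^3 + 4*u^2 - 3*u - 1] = 36*u + 8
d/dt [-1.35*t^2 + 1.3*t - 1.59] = 1.3 - 2.7*t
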